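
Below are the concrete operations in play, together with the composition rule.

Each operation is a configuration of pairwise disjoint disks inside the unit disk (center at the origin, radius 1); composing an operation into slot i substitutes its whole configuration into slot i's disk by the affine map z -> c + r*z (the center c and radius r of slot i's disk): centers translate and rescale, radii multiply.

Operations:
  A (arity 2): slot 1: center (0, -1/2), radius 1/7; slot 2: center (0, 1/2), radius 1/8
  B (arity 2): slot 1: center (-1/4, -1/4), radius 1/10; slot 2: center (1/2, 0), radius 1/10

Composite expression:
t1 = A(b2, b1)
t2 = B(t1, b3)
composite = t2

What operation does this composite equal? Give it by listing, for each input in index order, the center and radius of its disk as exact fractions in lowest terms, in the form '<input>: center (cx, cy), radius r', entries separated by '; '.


b1: center (-1/4, -1/5), radius 1/80; b2: center (-1/4, -3/10), radius 1/70; b3: center (1/2, 0), radius 1/10

Below B, radii multiply path by path; the b-disk centers shift.
for b2, the 2-step affine chain lands on center (-1/4, -3/10), radius 1/70
for b1, the 2-step affine chain lands on center (-1/4, -1/5), radius 1/80
for b3, the 1-step affine chain lands on center (1/2, 0), radius 1/10


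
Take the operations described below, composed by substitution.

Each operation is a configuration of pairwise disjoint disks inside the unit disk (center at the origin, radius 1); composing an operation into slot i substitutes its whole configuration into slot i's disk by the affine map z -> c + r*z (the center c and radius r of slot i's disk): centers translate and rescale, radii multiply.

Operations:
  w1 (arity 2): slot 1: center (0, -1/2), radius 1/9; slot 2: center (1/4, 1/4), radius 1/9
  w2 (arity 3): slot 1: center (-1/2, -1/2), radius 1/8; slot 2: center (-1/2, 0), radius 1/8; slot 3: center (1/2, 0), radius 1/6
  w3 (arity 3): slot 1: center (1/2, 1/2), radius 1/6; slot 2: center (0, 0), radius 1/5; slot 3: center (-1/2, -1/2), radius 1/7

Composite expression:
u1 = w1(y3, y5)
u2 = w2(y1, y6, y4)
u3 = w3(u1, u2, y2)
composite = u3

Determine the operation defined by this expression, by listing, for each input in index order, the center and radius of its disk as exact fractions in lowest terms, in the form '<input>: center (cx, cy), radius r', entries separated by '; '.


Below w3, radii multiply path by path; the y-disk centers shift.
input y3: composing its 2 substitution steps yields center (1/2, 5/12), radius 1/54
input y5: composing its 2 substitution steps yields center (13/24, 13/24), radius 1/54
input y1: composing its 2 substitution steps yields center (-1/10, -1/10), radius 1/40
input y6: composing its 2 substitution steps yields center (-1/10, 0), radius 1/40
input y4: composing its 2 substitution steps yields center (1/10, 0), radius 1/30
input y2: composing its 1 substitution step yields center (-1/2, -1/2), radius 1/7

y1: center (-1/10, -1/10), radius 1/40; y2: center (-1/2, -1/2), radius 1/7; y3: center (1/2, 5/12), radius 1/54; y4: center (1/10, 0), radius 1/30; y5: center (13/24, 13/24), radius 1/54; y6: center (-1/10, 0), radius 1/40


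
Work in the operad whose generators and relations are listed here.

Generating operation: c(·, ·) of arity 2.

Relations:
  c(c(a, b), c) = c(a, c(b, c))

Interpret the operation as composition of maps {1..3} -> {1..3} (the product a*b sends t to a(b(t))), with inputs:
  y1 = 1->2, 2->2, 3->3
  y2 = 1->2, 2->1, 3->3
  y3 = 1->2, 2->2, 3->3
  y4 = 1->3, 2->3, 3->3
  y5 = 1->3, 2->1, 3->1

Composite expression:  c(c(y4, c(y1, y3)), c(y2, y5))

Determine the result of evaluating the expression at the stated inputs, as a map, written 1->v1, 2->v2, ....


1->3, 2->3, 3->3

c(y1, y3) = 1->2, 2->2, 3->3
c(y4, c(y1, y3)) = 1->3, 2->3, 3->3
c(y2, y5) = 1->3, 2->2, 3->2
c(c(y4, c(y1, y3)), c(y2, y5)) = 1->3, 2->3, 3->3


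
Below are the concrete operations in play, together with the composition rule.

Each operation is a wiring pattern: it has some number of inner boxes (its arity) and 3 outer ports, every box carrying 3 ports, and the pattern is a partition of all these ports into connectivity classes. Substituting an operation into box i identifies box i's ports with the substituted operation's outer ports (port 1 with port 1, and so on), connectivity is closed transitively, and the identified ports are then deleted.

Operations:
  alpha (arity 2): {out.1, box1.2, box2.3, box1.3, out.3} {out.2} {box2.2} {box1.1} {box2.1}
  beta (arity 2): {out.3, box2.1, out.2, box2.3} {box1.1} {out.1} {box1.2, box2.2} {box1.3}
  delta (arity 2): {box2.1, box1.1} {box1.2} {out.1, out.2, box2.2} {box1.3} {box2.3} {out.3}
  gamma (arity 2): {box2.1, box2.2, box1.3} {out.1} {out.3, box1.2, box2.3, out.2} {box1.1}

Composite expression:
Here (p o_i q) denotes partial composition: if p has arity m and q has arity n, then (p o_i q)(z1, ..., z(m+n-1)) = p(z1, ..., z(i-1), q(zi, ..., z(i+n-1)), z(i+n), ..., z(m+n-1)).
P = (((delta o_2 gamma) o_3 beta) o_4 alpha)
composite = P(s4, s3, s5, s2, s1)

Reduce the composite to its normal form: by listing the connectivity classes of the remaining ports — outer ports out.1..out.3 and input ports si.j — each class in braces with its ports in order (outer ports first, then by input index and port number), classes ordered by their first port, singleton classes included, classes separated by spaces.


Reachability decides: close wires over delta-identified ports.
after alpha, the pattern on (s2, s1) reads {out.1, out.3, s1.3, s2.2, s2.3} {out.2} {s1.1} {s1.2} {s2.1} (out.j = its outer ports)
after beta, the pattern on (s5, s2, s1) reads {out.1} {out.2, out.3, s1.3, s2.2, s2.3} {s1.1} {s1.2} {s2.1} {s5.1} {s5.2} {s5.3} (out.j = its outer ports)
after gamma, the pattern on (s3, s5, s2, s1) reads {out.1} {out.2, out.3, s1.3, s2.2, s2.3, s3.2, s3.3} {s1.1} {s1.2} {s2.1} {s3.1} {s5.1} {s5.2} {s5.3} (out.j = its outer ports)
after delta, the pattern on (s4, s3, s5, s2, s1) reads {out.1, out.2, s1.3, s2.2, s2.3, s3.2, s3.3} {out.3} {s1.1} {s1.2} {s2.1} {s3.1} {s4.1} {s4.2} {s4.3} {s5.1} {s5.2} {s5.3} (out.j = its outer ports)

{out.1, out.2, s1.3, s2.2, s2.3, s3.2, s3.3} {out.3} {s1.1} {s1.2} {s2.1} {s3.1} {s4.1} {s4.2} {s4.3} {s5.1} {s5.2} {s5.3}


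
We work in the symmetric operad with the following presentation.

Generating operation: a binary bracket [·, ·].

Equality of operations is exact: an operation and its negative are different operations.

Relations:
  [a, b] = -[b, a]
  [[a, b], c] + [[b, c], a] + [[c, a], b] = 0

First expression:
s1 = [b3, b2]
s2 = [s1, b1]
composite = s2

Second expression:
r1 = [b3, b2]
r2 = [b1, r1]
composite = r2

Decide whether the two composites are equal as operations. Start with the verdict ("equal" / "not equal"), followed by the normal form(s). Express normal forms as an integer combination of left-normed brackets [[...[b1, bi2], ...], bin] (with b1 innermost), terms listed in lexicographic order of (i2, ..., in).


not equal; first: [[b1, b2], b3] - [[b1, b3], b2]; second: -[[b1, b2], b3] + [[b1, b3], b2]

The first composite normalizes to [[b1, b2], b3] - [[b1, b3], b2]
The second composite normalizes to -[[b1, b2], b3] + [[b1, b3], b2]
Distinct normal forms: not equal.


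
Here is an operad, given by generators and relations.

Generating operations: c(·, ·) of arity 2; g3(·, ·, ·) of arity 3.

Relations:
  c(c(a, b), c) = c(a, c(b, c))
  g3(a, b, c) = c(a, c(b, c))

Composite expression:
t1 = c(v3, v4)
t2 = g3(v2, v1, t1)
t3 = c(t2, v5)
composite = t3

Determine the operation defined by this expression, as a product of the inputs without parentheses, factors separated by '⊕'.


v2 ⊕ v1 ⊕ v3 ⊕ v4 ⊕ v5

All parenthesizations of c agree; list the v-inputs left to right.
c(v3, v4) unparenthesizes to v3 ⊕ v4
g3(v2, v1, c(v3, v4)) unparenthesizes to v2 ⊕ v1 ⊕ v3 ⊕ v4
c(g3(v2, v1, c(v3, v4)), v5) unparenthesizes to v2 ⊕ v1 ⊕ v3 ⊕ v4 ⊕ v5


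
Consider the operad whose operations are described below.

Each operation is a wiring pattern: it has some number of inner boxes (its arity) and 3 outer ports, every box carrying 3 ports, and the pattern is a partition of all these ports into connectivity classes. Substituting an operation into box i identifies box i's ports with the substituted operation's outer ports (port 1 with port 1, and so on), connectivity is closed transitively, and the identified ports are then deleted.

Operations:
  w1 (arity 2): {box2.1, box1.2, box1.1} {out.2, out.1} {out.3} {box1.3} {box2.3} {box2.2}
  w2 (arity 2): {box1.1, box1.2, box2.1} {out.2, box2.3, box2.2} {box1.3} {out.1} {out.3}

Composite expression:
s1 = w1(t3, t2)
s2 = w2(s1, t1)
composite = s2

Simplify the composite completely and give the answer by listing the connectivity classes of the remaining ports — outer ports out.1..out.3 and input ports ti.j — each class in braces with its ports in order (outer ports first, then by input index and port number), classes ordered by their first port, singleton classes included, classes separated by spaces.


{out.1} {out.2, t1.2, t1.3} {out.3} {t1.1} {t2.1, t3.1, t3.2} {t2.2} {t2.3} {t3.3}

Reachability decides: close wires over w2-identified ports.
after w1, the pattern on (t3, t2) reads {out.1, out.2} {out.3} {t2.1, t3.1, t3.2} {t2.2} {t2.3} {t3.3} (out.j = its outer ports)
after w2, the pattern on (t3, t2, t1) reads {out.1} {out.2, t1.2, t1.3} {out.3} {t1.1} {t2.1, t3.1, t3.2} {t2.2} {t2.3} {t3.3} (out.j = its outer ports)


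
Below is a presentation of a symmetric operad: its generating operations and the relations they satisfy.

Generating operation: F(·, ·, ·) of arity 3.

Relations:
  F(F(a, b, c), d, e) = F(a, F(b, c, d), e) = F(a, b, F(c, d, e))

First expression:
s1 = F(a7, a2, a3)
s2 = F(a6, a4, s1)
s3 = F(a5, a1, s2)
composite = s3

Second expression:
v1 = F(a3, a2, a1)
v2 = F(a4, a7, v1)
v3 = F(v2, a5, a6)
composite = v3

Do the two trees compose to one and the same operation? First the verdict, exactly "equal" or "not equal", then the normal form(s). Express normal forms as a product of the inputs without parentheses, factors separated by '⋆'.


not equal; the first gives a5 ⋆ a1 ⋆ a6 ⋆ a4 ⋆ a7 ⋆ a2 ⋆ a3 and the second a4 ⋆ a7 ⋆ a3 ⋆ a2 ⋆ a1 ⋆ a5 ⋆ a6

The first expression, normalized: a5 ⋆ a1 ⋆ a6 ⋆ a4 ⋆ a7 ⋆ a2 ⋆ a3
The second expression, normalized: a4 ⋆ a7 ⋆ a3 ⋆ a2 ⋆ a1 ⋆ a5 ⋆ a6
The normal forms differ: not equal.


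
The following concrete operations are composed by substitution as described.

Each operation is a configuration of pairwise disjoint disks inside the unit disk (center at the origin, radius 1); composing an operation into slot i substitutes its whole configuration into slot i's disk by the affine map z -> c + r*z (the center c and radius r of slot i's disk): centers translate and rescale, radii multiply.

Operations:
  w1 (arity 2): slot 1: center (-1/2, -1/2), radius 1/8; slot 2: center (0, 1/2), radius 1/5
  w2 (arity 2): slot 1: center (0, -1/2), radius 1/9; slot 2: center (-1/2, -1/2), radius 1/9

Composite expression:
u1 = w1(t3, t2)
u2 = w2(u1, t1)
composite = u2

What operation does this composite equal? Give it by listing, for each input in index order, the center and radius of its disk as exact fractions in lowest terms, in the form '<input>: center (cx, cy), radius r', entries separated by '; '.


Nesting under w2 composes maps z -> c + r*z down each t-path.
for t3, the 2-step affine chain lands on center (-1/18, -5/9), radius 1/72
for t2, the 2-step affine chain lands on center (0, -4/9), radius 1/45
for t1, the 1-step affine chain lands on center (-1/2, -1/2), radius 1/9

t1: center (-1/2, -1/2), radius 1/9; t2: center (0, -4/9), radius 1/45; t3: center (-1/18, -5/9), radius 1/72


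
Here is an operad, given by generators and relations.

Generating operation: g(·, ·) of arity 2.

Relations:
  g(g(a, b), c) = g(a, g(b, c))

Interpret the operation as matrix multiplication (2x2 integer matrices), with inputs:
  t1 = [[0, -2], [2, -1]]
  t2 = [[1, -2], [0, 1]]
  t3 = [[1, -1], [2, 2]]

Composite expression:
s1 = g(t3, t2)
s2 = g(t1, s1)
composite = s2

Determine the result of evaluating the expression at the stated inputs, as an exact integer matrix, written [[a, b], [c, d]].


g(t3, t2) = [[1, -3], [2, -2]]
g(t1, g(t3, t2)) = [[-4, 4], [0, -4]]

[[-4, 4], [0, -4]]


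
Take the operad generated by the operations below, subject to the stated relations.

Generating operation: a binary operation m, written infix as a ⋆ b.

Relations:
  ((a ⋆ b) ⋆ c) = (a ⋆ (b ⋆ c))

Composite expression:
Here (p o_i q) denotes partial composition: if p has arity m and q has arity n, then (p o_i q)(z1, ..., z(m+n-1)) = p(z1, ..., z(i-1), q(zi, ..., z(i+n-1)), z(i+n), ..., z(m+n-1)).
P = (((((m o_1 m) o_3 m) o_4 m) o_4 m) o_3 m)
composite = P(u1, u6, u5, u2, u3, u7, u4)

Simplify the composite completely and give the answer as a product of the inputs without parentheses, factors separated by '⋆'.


Under associativity of m, the answer is the u's in reading order.
(u1 ⋆ u6) unparenthesizes to u1 ⋆ u6
(u5 ⋆ u2) unparenthesizes to u5 ⋆ u2
(u3 ⋆ u7) unparenthesizes to u3 ⋆ u7
((u3 ⋆ u7) ⋆ u4) unparenthesizes to u3 ⋆ u7 ⋆ u4
((u5 ⋆ u2) ⋆ ((u3 ⋆ u7) ⋆ u4)) unparenthesizes to u5 ⋆ u2 ⋆ u3 ⋆ u7 ⋆ u4
((u1 ⋆ u6) ⋆ ((u5 ⋆ u2) ⋆ ((u3 ⋆ u7) ⋆ u4))) unparenthesizes to u1 ⋆ u6 ⋆ u5 ⋆ u2 ⋆ u3 ⋆ u7 ⋆ u4

u1 ⋆ u6 ⋆ u5 ⋆ u2 ⋆ u3 ⋆ u7 ⋆ u4


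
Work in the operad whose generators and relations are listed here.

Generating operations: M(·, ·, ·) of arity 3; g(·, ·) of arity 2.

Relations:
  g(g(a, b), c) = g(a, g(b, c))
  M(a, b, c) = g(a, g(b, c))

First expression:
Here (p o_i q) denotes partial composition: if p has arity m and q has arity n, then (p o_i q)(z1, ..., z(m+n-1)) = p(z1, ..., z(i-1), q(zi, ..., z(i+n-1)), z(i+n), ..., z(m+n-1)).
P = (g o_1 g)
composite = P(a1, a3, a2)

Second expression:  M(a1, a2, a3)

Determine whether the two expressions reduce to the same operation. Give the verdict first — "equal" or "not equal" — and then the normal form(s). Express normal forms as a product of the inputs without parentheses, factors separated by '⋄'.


not equal: they reduce to a1 ⋄ a3 ⋄ a2 and a1 ⋄ a2 ⋄ a3

In normal form, the first expression is a1 ⋄ a3 ⋄ a2
In normal form, the second expression is a1 ⋄ a2 ⋄ a3
Different reductions; not equal.


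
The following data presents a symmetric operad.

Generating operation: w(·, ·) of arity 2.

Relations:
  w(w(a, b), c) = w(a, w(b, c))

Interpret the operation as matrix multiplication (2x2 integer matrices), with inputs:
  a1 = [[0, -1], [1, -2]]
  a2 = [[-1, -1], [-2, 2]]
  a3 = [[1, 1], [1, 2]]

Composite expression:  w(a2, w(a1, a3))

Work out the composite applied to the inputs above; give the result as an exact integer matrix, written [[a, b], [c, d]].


w(a1, a3) = [[-1, -2], [-1, -3]]
w(a2, w(a1, a3)) = [[2, 5], [0, -2]]

[[2, 5], [0, -2]]


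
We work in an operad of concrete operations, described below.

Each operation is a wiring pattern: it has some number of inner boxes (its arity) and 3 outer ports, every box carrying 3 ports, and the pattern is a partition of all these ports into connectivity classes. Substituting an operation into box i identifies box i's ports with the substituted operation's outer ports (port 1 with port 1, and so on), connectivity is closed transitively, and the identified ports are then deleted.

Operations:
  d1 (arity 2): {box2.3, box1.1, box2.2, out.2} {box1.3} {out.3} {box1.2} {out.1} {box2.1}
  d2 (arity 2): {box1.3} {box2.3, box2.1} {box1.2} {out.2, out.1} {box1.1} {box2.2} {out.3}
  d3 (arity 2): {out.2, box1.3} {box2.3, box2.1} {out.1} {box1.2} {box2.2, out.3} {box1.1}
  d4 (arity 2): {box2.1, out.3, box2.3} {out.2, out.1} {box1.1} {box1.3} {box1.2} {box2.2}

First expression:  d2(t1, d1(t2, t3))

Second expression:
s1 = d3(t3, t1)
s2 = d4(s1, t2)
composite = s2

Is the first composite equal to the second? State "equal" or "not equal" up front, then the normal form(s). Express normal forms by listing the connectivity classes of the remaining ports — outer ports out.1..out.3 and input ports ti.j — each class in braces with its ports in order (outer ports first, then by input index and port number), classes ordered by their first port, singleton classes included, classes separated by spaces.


not equal: they reduce to {out.1, out.2} {out.3} {t1.1} {t1.2} {t1.3} {t2.1, t3.2, t3.3} {t2.2} {t2.3} {t3.1} and {out.1, out.2} {out.3, t2.1, t2.3} {t1.1, t1.3} {t1.2} {t2.2} {t3.1} {t3.2} {t3.3}

Normal form of the first expression: {out.1, out.2} {out.3} {t1.1} {t1.2} {t1.3} {t2.1, t3.2, t3.3} {t2.2} {t2.3} {t3.1}
Normal form of the second expression: {out.1, out.2} {out.3, t2.1, t2.3} {t1.1, t1.3} {t1.2} {t2.2} {t3.1} {t3.2} {t3.3}
The normal forms differ: not equal.


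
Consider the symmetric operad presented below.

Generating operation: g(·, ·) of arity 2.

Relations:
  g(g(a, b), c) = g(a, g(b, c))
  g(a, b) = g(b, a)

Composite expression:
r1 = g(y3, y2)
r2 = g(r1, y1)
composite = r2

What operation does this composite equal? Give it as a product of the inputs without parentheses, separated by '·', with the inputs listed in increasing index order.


Key point: g commutes, so take the y-inputs in any fixed order.
g(y3, y2) flattens to y3 · y2
g(g(y3, y2), y1) flattens to y3 · y2 · y1
sorting the factors by input index: y1 · y2 · y3

y1 · y2 · y3


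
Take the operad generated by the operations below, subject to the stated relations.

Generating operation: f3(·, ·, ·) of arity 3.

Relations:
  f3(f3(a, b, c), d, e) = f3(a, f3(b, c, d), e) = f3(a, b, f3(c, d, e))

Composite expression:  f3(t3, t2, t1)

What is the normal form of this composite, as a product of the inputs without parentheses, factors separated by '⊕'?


t3 ⊕ t2 ⊕ t1


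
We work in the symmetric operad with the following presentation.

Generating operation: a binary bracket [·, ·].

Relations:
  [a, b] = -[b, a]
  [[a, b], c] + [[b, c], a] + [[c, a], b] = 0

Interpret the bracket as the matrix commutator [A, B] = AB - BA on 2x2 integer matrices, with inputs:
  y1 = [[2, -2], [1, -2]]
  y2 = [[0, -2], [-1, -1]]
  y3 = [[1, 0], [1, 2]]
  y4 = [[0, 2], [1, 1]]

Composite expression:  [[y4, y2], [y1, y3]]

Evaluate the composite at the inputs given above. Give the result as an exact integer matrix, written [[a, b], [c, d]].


[[0, 0], [0, 0]]

[y4, y2] = [[0, 0], [0, 0]]
[y1, y3] = [[-2, -2], [-5, 2]]
[[y4, y2], [y1, y3]] = [[0, 0], [0, 0]]


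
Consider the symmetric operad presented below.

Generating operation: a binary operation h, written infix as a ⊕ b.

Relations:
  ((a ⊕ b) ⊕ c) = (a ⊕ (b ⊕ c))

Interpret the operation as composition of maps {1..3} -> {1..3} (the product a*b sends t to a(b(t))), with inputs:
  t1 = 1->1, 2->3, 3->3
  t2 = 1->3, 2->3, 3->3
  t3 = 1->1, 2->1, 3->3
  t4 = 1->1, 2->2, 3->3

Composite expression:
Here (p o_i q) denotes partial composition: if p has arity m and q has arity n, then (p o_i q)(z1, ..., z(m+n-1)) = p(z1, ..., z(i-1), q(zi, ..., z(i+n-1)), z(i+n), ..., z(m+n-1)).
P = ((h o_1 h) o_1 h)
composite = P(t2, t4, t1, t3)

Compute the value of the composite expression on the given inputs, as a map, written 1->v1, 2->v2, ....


1->3, 2->3, 3->3

(t2 ⊕ t4) = 1->3, 2->3, 3->3
((t2 ⊕ t4) ⊕ t1) = 1->3, 2->3, 3->3
(((t2 ⊕ t4) ⊕ t1) ⊕ t3) = 1->3, 2->3, 3->3


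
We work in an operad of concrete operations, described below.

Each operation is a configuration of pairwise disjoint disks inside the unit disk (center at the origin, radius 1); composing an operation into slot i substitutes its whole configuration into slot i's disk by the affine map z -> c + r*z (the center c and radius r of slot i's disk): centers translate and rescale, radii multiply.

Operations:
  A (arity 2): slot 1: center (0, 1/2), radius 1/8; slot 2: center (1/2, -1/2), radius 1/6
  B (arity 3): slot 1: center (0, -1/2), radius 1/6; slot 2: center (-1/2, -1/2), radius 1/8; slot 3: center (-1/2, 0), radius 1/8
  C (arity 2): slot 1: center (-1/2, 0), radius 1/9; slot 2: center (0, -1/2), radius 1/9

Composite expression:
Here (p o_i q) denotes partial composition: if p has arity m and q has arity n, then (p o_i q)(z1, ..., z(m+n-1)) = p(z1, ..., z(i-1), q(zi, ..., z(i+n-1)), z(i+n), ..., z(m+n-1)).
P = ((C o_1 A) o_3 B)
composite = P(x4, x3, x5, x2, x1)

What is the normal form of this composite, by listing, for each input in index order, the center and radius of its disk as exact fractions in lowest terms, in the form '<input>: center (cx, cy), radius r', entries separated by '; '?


x1: center (-1/18, -1/2), radius 1/72; x2: center (-1/18, -5/9), radius 1/72; x3: center (-4/9, -1/18), radius 1/54; x4: center (-1/2, 1/18), radius 1/72; x5: center (0, -5/9), radius 1/54

Affine substitution under C: radii multiply and x-centers shift.
for x4, the 2-step affine chain lands on center (-1/2, 1/18), radius 1/72
for x3, the 2-step affine chain lands on center (-4/9, -1/18), radius 1/54
for x5, the 2-step affine chain lands on center (0, -5/9), radius 1/54
for x2, the 2-step affine chain lands on center (-1/18, -5/9), radius 1/72
for x1, the 2-step affine chain lands on center (-1/18, -1/2), radius 1/72


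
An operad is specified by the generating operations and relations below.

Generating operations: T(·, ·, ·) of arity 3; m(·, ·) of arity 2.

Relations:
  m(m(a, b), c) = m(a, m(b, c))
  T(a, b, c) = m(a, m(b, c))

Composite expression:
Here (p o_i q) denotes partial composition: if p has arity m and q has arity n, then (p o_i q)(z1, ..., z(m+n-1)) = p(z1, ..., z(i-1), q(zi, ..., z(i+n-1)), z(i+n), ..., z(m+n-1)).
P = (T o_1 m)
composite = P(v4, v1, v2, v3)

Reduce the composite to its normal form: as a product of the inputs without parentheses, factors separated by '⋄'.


v4 ⋄ v1 ⋄ v2 ⋄ v3

Under associativity of T, the answer is the v's in reading order.
m(v4, v1) collapses to v4 ⋄ v1
T(m(v4, v1), v2, v3) collapses to v4 ⋄ v1 ⋄ v2 ⋄ v3


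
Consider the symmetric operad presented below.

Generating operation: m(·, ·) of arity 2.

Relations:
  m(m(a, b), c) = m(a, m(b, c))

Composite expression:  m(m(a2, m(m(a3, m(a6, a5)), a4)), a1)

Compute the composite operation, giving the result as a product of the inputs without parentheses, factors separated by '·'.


a2 · a3 · a6 · a5 · a4 · a1

Every regrouping of m is equal, so read the a-inputs in written order.
m(a6, a5) flattens to a6 · a5
m(a3, m(a6, a5)) flattens to a3 · a6 · a5
m(m(a3, m(a6, a5)), a4) flattens to a3 · a6 · a5 · a4
m(a2, m(m(a3, m(a6, a5)), a4)) flattens to a2 · a3 · a6 · a5 · a4
m(m(a2, m(m(a3, m(a6, a5)), a4)), a1) flattens to a2 · a3 · a6 · a5 · a4 · a1


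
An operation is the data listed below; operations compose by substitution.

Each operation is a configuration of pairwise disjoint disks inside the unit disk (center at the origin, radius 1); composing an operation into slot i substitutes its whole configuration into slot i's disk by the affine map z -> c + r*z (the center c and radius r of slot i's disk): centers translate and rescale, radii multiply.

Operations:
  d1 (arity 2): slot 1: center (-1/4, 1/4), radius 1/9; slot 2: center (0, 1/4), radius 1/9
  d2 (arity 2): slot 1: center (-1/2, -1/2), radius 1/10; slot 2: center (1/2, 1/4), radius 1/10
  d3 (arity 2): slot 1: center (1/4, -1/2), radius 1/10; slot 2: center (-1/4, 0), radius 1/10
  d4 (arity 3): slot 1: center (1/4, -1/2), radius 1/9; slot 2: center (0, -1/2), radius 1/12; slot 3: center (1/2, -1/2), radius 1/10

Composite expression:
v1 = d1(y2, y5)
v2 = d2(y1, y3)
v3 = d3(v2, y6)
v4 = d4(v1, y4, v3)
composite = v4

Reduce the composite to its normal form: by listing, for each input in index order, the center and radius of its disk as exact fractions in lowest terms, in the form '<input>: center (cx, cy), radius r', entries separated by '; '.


y1: center (13/25, -111/200), radius 1/1000; y2: center (2/9, -17/36), radius 1/81; y3: center (53/100, -219/400), radius 1/1000; y4: center (0, -1/2), radius 1/12; y5: center (1/4, -17/36), radius 1/81; y6: center (19/40, -1/2), radius 1/100

Affine substitution under d4: radii multiply and y-centers shift.
y2: after 2 affine steps, its disk has center (2/9, -17/36), radius 1/81
y5: after 2 affine steps, its disk has center (1/4, -17/36), radius 1/81
y4: after 1 affine step, its disk has center (0, -1/2), radius 1/12
y1: after 3 affine steps, its disk has center (13/25, -111/200), radius 1/1000
y3: after 3 affine steps, its disk has center (53/100, -219/400), radius 1/1000
y6: after 2 affine steps, its disk has center (19/40, -1/2), radius 1/100


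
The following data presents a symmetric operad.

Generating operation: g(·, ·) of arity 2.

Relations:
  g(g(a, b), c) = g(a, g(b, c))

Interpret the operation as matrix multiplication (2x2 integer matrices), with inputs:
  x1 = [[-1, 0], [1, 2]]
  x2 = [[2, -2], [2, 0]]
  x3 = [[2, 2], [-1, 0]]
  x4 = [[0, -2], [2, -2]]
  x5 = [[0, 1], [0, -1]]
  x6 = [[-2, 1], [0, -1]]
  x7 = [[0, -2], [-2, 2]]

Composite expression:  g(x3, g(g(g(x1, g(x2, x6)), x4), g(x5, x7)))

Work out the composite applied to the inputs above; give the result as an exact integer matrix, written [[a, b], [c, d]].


g(x2, x6) = [[-4, 4], [-4, 2]]
g(x1, g(x2, x6)) = [[4, -4], [-12, 8]]
g(g(x1, g(x2, x6)), x4) = [[-8, 0], [16, 8]]
g(x5, x7) = [[-2, 2], [2, -2]]
g(g(g(x1, g(x2, x6)), x4), g(x5, x7)) = [[16, -16], [-16, 16]]
g(x3, g(g(g(x1, g(x2, x6)), x4), g(x5, x7))) = [[0, 0], [-16, 16]]

[[0, 0], [-16, 16]]


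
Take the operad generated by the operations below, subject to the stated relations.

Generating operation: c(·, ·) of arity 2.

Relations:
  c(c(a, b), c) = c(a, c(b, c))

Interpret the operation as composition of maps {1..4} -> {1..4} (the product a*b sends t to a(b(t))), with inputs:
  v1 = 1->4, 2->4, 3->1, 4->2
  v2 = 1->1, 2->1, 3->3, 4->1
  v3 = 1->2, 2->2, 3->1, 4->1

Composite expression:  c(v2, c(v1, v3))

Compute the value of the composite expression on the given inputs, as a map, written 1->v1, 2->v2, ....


1->1, 2->1, 3->1, 4->1


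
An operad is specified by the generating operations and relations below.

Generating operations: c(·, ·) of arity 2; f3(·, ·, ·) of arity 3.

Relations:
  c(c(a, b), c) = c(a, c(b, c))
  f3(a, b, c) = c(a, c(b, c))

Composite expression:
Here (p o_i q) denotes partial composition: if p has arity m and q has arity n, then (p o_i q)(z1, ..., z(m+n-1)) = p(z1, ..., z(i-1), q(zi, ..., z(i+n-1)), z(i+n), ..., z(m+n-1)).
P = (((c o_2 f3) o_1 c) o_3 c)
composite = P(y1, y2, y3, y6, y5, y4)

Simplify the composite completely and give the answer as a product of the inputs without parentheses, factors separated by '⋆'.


y1 ⋆ y2 ⋆ y3 ⋆ y6 ⋆ y5 ⋆ y4

Every regrouping of c is equal, so read the y-inputs in written order.
c(y1, y2) linearizes to y1 ⋆ y2
c(y3, y6) linearizes to y3 ⋆ y6
f3(c(y3, y6), y5, y4) linearizes to y3 ⋆ y6 ⋆ y5 ⋆ y4
c(c(y1, y2), f3(c(y3, y6), y5, y4)) linearizes to y1 ⋆ y2 ⋆ y3 ⋆ y6 ⋆ y5 ⋆ y4


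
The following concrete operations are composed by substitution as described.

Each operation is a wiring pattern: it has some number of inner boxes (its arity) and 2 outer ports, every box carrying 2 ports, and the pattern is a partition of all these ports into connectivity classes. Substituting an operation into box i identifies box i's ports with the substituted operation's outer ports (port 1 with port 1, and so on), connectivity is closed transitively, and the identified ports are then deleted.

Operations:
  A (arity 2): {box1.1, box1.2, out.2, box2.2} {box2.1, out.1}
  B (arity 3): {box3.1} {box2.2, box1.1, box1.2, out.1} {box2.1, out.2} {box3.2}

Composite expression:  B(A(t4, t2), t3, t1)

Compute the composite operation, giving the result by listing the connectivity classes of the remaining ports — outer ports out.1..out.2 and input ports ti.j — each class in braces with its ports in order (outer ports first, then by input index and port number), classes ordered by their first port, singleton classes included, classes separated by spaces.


{out.1, t2.1, t2.2, t3.2, t4.1, t4.2} {out.2, t3.1} {t1.1} {t1.2}

Treat the ports identified at B as solder joints: merge, then drop.
stage A: inputs (t4, t2), connectivity {out.1, t2.1} {out.2, t2.2, t4.1, t4.2}, out.j its boundary
stage B: inputs (t4, t2, t3, t1), connectivity {out.1, t2.1, t2.2, t3.2, t4.1, t4.2} {out.2, t3.1} {t1.1} {t1.2}, out.j its boundary


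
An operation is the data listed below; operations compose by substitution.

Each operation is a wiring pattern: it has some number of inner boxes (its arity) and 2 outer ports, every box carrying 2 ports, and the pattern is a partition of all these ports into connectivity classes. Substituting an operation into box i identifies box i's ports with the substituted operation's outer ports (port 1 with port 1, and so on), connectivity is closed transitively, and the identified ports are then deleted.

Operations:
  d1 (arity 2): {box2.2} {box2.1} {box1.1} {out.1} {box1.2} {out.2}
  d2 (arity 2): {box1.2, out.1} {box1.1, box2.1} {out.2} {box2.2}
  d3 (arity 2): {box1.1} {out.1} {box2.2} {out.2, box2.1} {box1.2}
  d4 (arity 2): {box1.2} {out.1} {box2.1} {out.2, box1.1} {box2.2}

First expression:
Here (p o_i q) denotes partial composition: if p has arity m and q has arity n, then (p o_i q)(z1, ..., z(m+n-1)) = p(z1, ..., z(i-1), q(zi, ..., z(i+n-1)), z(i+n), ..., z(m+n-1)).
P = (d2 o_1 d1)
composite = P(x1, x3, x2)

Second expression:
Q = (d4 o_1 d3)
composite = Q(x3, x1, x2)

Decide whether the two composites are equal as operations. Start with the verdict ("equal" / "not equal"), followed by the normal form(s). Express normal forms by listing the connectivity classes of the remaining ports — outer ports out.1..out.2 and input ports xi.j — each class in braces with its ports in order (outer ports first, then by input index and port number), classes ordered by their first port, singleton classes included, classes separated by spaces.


The first expression, normalized: {out.1} {out.2} {x1.1} {x1.2} {x2.1} {x2.2} {x3.1} {x3.2}
The second expression, normalized: {out.1} {out.2} {x1.1} {x1.2} {x2.1} {x2.2} {x3.1} {x3.2}
Identical normal forms: equal.

equal; both compose to {out.1} {out.2} {x1.1} {x1.2} {x2.1} {x2.2} {x3.1} {x3.2}


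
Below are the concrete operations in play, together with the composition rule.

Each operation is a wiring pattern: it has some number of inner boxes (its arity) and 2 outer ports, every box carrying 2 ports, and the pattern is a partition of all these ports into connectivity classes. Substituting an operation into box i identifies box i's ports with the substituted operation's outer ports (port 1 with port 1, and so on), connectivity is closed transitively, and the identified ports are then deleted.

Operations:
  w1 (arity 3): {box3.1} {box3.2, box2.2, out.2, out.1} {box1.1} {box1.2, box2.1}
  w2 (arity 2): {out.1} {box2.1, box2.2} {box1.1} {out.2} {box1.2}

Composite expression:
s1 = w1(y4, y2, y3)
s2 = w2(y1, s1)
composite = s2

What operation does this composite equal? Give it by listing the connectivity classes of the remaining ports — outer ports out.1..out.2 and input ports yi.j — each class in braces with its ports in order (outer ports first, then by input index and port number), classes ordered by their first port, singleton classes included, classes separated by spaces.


{out.1} {out.2} {y1.1} {y1.2} {y2.1, y4.2} {y2.2, y3.2} {y3.1} {y4.1}

Reachability decides: close wires over w2-identified ports.
the subtree at w1 composes to {out.1, out.2, y2.2, y3.2} {y2.1, y4.2} {y3.1} {y4.1} on (y4, y2, y3); out.j = own outer ports
the subtree at w2 composes to {out.1} {out.2} {y1.1} {y1.2} {y2.1, y4.2} {y2.2, y3.2} {y3.1} {y4.1} on (y1, y4, y2, y3); out.j = own outer ports


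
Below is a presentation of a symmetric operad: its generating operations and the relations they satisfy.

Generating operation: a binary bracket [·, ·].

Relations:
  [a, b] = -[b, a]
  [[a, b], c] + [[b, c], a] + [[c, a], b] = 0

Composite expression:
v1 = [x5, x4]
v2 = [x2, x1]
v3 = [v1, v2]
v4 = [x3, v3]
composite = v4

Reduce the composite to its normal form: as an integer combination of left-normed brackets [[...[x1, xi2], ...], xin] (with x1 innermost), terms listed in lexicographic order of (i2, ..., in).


Antisymmetry and Jacobi reduce to x1-anchored left-normed brackets.
Composite bracket: [x3, [[x5, x4], [x2, x1]]]
Under [a, b] = ab - ba we get 16 signed associative words (2^4 = 16).
Keep just the words that open with x1:
  word x1x2x4x5x3 has sign +1, contributing +[[[[x1, x2], x4], x5], x3]
  word x1x2x5x4x3 has sign -1, contributing -[[[[x1, x2], x5], x4], x3]

[[[[x1, x2], x4], x5], x3] - [[[[x1, x2], x5], x4], x3]


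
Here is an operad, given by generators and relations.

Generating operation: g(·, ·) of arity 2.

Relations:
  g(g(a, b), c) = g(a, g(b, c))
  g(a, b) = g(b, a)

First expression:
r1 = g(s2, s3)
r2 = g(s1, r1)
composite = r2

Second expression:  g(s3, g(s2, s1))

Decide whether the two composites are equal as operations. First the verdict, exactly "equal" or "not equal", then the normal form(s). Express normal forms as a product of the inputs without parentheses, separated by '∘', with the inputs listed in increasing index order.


equal — both sides give s1 ∘ s2 ∘ s3

The first composite normalizes to s1 ∘ s2 ∘ s3
The second composite normalizes to s1 ∘ s2 ∘ s3
Same normal form: equal.


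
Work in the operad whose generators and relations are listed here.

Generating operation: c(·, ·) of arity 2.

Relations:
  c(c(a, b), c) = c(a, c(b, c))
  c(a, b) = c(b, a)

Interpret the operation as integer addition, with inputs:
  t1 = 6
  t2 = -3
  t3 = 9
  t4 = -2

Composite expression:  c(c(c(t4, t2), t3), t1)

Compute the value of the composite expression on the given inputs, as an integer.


c(t4, t2) = -5
c(c(t4, t2), t3) = 4
c(c(c(t4, t2), t3), t1) = 10

10


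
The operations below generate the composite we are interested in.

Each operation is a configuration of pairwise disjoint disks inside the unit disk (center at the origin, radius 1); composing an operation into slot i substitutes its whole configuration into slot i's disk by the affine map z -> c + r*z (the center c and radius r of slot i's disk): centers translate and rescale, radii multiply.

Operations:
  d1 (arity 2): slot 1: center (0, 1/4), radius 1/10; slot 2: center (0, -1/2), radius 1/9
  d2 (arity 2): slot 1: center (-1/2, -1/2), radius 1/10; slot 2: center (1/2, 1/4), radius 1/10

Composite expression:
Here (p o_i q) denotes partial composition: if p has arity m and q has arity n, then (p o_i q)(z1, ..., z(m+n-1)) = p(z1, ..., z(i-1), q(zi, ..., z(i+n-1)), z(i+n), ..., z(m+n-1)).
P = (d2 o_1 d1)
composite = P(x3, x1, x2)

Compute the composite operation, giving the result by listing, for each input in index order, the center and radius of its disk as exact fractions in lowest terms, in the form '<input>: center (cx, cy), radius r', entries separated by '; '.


x1: center (-1/2, -11/20), radius 1/90; x2: center (1/2, 1/4), radius 1/10; x3: center (-1/2, -19/40), radius 1/100

Only the slot chain above each x matters under d2; compose those maps.
x3 passes through 2 substitutions, ending at center (-1/2, -19/40), radius 1/100
x1 passes through 2 substitutions, ending at center (-1/2, -11/20), radius 1/90
x2 passes through 1 substitution, ending at center (1/2, 1/4), radius 1/10


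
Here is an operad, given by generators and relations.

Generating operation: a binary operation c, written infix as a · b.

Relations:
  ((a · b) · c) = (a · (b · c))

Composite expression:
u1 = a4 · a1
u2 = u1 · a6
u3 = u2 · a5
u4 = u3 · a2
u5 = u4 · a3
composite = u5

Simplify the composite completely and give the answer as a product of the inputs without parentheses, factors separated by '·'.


a4 · a1 · a6 · a5 · a2 · a3


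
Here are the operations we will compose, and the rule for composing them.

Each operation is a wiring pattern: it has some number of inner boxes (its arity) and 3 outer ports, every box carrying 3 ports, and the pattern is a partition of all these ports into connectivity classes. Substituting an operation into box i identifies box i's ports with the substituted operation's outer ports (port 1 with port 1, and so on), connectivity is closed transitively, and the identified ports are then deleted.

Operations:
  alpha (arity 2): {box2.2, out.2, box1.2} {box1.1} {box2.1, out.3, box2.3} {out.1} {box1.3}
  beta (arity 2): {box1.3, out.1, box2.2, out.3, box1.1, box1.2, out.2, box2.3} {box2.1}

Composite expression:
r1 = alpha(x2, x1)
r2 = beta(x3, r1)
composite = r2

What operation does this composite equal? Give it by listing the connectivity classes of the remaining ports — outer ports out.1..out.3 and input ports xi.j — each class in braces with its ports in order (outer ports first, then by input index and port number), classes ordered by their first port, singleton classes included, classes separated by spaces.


{out.1, out.2, out.3, x1.1, x1.2, x1.3, x2.2, x3.1, x3.2, x3.3} {x2.1} {x2.3}

Treat the ports identified at beta as solder joints: merge, then drop.
stage alpha: inputs (x2, x1), connectivity {out.1} {out.2, x1.2, x2.2} {out.3, x1.1, x1.3} {x2.1} {x2.3}, out.j its boundary
stage beta: inputs (x3, x2, x1), connectivity {out.1, out.2, out.3, x1.1, x1.2, x1.3, x2.2, x3.1, x3.2, x3.3} {x2.1} {x2.3}, out.j its boundary


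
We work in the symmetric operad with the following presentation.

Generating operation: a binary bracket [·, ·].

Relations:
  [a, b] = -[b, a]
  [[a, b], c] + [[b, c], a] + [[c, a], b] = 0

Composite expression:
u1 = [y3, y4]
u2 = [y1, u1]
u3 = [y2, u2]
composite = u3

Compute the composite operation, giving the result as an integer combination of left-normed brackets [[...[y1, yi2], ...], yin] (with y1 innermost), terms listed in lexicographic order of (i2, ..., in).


-[[[y1, y3], y4], y2] + [[[y1, y4], y3], y2]


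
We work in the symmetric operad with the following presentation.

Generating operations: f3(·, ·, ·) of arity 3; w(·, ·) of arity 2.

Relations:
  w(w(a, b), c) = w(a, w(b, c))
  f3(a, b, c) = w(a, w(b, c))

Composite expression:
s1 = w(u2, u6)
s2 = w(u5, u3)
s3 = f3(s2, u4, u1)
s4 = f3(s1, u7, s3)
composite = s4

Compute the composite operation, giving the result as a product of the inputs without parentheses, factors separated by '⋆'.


Key point: f3 is associative — brackets drop, the u-order remains.
w(u2, u6) reduces to u2 ⋆ u6
w(u5, u3) reduces to u5 ⋆ u3
f3(w(u5, u3), u4, u1) reduces to u5 ⋆ u3 ⋆ u4 ⋆ u1
f3(w(u2, u6), u7, f3(w(u5, u3), u4, u1)) reduces to u2 ⋆ u6 ⋆ u7 ⋆ u5 ⋆ u3 ⋆ u4 ⋆ u1

u2 ⋆ u6 ⋆ u7 ⋆ u5 ⋆ u3 ⋆ u4 ⋆ u1


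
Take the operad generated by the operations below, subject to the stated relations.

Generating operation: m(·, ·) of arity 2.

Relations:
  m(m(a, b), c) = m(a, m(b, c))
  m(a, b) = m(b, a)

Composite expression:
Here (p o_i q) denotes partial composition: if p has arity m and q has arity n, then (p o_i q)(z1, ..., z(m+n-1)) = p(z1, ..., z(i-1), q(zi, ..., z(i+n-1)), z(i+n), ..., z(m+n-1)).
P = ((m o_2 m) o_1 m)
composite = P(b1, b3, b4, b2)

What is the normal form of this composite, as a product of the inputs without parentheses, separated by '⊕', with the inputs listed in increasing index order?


Shape and order are irrelevant to m; the b-input set decides.
m(b1, b3) flattens to b1 ⊕ b3
m(b4, b2) flattens to b4 ⊕ b2
m(m(b1, b3), m(b4, b2)) flattens to b1 ⊕ b3 ⊕ b4 ⊕ b2
sorting the factors by input index: b1 ⊕ b2 ⊕ b3 ⊕ b4

b1 ⊕ b2 ⊕ b3 ⊕ b4


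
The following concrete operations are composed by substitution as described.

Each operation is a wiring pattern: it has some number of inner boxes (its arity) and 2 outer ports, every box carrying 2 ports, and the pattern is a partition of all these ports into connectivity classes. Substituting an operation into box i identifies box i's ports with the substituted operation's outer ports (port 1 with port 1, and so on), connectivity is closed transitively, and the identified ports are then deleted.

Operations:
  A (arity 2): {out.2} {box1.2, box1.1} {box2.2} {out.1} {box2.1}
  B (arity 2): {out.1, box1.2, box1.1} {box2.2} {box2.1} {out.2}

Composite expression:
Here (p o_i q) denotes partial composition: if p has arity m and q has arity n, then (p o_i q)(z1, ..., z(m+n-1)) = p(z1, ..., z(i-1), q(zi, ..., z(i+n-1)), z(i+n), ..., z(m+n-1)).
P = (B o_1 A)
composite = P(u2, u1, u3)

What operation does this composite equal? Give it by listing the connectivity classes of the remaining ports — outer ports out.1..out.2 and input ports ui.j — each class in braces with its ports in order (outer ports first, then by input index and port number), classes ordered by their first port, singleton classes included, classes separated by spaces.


Connectivity passes through glued B-boundaries; trace each wire chain.
the subtree at A composes to {out.1} {out.2} {u1.1} {u1.2} {u2.1, u2.2} on (u2, u1); out.j = own outer ports
the subtree at B composes to {out.1} {out.2} {u1.1} {u1.2} {u2.1, u2.2} {u3.1} {u3.2} on (u2, u1, u3); out.j = own outer ports

{out.1} {out.2} {u1.1} {u1.2} {u2.1, u2.2} {u3.1} {u3.2}
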